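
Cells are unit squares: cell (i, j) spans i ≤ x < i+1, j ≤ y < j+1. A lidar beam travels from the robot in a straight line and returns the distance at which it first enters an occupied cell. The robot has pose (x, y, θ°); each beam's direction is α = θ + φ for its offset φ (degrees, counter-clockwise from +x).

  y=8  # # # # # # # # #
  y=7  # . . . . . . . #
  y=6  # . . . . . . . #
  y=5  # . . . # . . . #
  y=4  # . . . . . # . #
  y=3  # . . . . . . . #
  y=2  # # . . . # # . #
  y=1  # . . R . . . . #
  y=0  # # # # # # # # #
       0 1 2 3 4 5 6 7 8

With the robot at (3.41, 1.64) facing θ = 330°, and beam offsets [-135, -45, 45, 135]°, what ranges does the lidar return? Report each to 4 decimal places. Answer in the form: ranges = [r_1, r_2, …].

beam 1: φ=-135°, α=195°
  d=(-0.9659,-0.2588)  start (3,1)  tX=0.4245 tY=2.4728  stride 1/|dx|=1.0353 1/|dy|=3.8637
    cross x-line → (2,1), t=0.4245
    cross x-line → (1,1), t=1.4597
    cross y-line → (1,0), t=2.4728 (wall)
  → r_1 = 2.4728
beam 2: φ=-45°, α=285°
  d=(0.2588,-0.9659)  start (3,1)  tX=2.2796 tY=0.6626  stride 1/|dx|=3.8637 1/|dy|=1.0353
    cross y-line → (3,0), t=0.6626 (wall)
  → r_2 = 0.6626
beam 3: φ=45°, α=15°
  d=(0.9659,0.2588)  start (3,1)  tX=0.6108 tY=1.3909  stride 1/|dx|=1.0353 1/|dy|=3.8637
    cross x-line → (4,1), t=0.6108
    cross y-line → (4,2), t=1.3909
    cross x-line → (5,2), t=1.6461 (wall)
  → r_3 = 1.6461
beam 4: φ=135°, α=105°
  d=(-0.2588,0.9659)  start (3,1)  tX=1.5841 tY=0.3727  stride 1/|dx|=3.8637 1/|dy|=1.0353
    cross y-line → (3,2), t=0.3727
    cross y-line → (3,3), t=1.4080
    cross x-line → (2,3), t=1.5841
    cross y-line → (2,4), t=2.4433
    cross y-line → (2,5), t=3.4785
    cross y-line → (2,6), t=4.5138
    cross x-line → (1,6), t=5.4478
    cross y-line → (1,7), t=5.5491
    cross y-line → (1,8), t=6.5844 (wall)
  → r_4 = 6.5844

ranges = [2.4728, 0.6626, 1.6461, 6.5844]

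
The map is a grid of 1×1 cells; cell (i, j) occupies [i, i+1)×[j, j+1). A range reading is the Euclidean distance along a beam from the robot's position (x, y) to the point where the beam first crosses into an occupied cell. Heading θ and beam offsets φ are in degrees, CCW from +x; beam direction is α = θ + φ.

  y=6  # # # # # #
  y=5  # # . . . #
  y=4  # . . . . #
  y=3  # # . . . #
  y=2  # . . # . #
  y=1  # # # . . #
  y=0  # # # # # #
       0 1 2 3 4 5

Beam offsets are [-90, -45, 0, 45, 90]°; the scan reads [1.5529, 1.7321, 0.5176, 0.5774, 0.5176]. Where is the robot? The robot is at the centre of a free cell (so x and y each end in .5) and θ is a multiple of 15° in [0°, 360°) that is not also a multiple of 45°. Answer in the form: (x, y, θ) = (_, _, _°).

(x, y, θ) = (3.5, 1.5, 75°)

Candidates: 15 free-cell centres × 16 headings = 240 poses. Raycast each; keep the one whose scan matches to 4 dp.
  (3.5, 4.5, 195°): beam 3 = 1.9319 ≠ 0.5176 ✗
  (2.5, 4.5, 30°): beam 1 = 1.7321 ≠ 1.5529 ✗
  (2.5, 3.5, 240°): beam 1 = 0.5774 ≠ 1.5529 ✗
  (3.5, 5.5, 210°): beam 1 = 0.5774 ≠ 1.5529 ✗
  (2.5, 5.5, 195°): beam 1 = 0.5176 ≠ 1.5529 ✗
  …
  (3.5, 1.5, 75°): r_1=1.5529, r_2=1.7321, r_3=0.5176, r_4=0.5774, r_5=0.5176 — all match ✓
Unique over the lattice → pose = (3.5, 1.5, 75°).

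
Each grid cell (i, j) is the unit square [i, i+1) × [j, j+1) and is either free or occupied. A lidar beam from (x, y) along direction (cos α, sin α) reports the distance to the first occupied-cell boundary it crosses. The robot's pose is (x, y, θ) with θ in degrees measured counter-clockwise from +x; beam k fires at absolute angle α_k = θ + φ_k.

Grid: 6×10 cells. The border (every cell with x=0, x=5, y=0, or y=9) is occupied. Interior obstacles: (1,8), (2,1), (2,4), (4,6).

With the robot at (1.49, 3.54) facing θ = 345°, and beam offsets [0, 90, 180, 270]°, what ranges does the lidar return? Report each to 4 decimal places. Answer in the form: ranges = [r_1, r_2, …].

ranges = [3.6338, 5.6526, 0.5073, 1.8932]

beam 1: φ=0°, α=345°
  cosα=0.9659 sinα=-0.2588 | (1,3) | tMaxX 0.5280 tMaxY 2.0864 | tΔX 1.0353 tΔY 3.8637
    t=0.5280 [x] (2,3)
    t=1.5633 [x] (3,3)
    t=2.0864 [y] (3,2)
    t=2.5985 [x] (4,2)
    t=3.6338 [x] (5,2) — stop
  → r_1 = 3.6338
beam 2: φ=90°, α=75°
  cosα=0.2588 sinα=0.9659 | (1,3) | tMaxX 1.9705 tMaxY 0.4762 | tΔX 3.8637 tΔY 1.0353
    t=0.4762 [y] (1,4)
    t=1.5115 [y] (1,5)
    t=1.9705 [x] (2,5)
    t=2.5468 [y] (2,6)
    t=3.5821 [y] (2,7)
    t=4.6173 [y] (2,8)
    t=5.6526 [y] (2,9) — stop
  → r_2 = 5.6526
beam 3: φ=180°, α=165°
  cosα=-0.9659 sinα=0.2588 | (1,3) | tMaxX 0.5073 tMaxY 1.7773 | tΔX 1.0353 tΔY 3.8637
    t=0.5073 [x] (0,3) — stop
  → r_3 = 0.5073
beam 4: φ=270°, α=255°
  cosα=-0.2588 sinα=-0.9659 | (1,3) | tMaxX 1.8932 tMaxY 0.5590 | tΔX 3.8637 tΔY 1.0353
    t=0.5590 [y] (1,2)
    t=1.5943 [y] (1,1)
    t=1.8932 [x] (0,1) — stop
  → r_4 = 1.8932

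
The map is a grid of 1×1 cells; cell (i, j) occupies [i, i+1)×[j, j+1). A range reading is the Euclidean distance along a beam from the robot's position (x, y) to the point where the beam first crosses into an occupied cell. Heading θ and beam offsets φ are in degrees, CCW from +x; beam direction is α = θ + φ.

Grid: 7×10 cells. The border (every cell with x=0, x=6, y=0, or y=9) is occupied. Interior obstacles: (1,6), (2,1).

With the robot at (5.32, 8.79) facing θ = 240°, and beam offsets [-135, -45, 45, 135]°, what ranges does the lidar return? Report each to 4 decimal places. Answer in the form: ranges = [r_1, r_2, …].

ranges = [0.2174, 4.4724, 2.6273, 0.7040]

beam 1: φ=-135°, α=105°
  cosα=-0.2588 sinα=0.9659 | (5,8) | tMaxX 1.2364 tMaxY 0.2174 | tΔX 3.8637 tΔY 1.0353
    t=0.2174 [y] (5,9) — stop
  → r_1 = 0.2174
beam 2: φ=-45°, α=195°
  cosα=-0.9659 sinα=-0.2588 | (5,8) | tMaxX 0.3313 tMaxY 3.0523 | tΔX 1.0353 tΔY 3.8637
    t=0.3313 [x] (4,8)
    t=1.3666 [x] (3,8)
    t=2.4018 [x] (2,8)
    t=3.0523 [y] (2,7)
    t=3.4371 [x] (1,7)
    t=4.4724 [x] (0,7) — stop
  → r_2 = 4.4724
beam 3: φ=45°, α=285°
  cosα=0.2588 sinα=-0.9659 | (5,8) | tMaxX 2.6273 tMaxY 0.8179 | tΔX 3.8637 tΔY 1.0353
    t=0.8179 [y] (5,7)
    t=1.8531 [y] (5,6)
    t=2.6273 [x] (6,6) — stop
  → r_3 = 2.6273
beam 4: φ=135°, α=15°
  cosα=0.9659 sinα=0.2588 | (5,8) | tMaxX 0.7040 tMaxY 0.8114 | tΔX 1.0353 tΔY 3.8637
    t=0.7040 [x] (6,8) — stop
  → r_4 = 0.7040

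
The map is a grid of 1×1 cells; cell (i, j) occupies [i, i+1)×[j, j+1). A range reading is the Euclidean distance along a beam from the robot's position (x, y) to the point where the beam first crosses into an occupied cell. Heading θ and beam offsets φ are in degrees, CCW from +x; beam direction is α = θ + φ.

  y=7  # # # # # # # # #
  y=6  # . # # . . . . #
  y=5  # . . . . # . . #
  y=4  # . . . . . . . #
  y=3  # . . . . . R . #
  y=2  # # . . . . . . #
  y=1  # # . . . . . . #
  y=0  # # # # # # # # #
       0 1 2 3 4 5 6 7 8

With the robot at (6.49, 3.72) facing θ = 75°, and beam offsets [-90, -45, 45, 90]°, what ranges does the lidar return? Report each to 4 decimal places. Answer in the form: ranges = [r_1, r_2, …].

beam 1: φ=-90°, α=345°
  d=(0.9659,-0.2588)  start (6,3)  tX=0.5280 tY=2.7819  stride 1/|dx|=1.0353 1/|dy|=3.8637
    cross x-line → (7,3), t=0.5280
    cross x-line → (8,3), t=1.5633 (wall)
  → r_1 = 1.5633
beam 2: φ=-45°, α=30°
  d=(0.8660,0.5000)  start (6,3)  tX=0.5889 tY=0.5600  stride 1/|dx|=1.1547 1/|dy|=2.0000
    cross y-line → (6,4), t=0.5600
    cross x-line → (7,4), t=0.5889
    cross x-line → (8,4), t=1.7436 (wall)
  → r_2 = 1.7436
beam 3: φ=45°, α=120°
  d=(-0.5000,0.8660)  start (6,3)  tX=0.9800 tY=0.3233  stride 1/|dx|=2.0000 1/|dy|=1.1547
    cross y-line → (6,4), t=0.3233
    cross x-line → (5,4), t=0.9800
    cross y-line → (5,5), t=1.4780 (wall)
  → r_3 = 1.4780
beam 4: φ=90°, α=165°
  d=(-0.9659,0.2588)  start (6,3)  tX=0.5073 tY=1.0818  stride 1/|dx|=1.0353 1/|dy|=3.8637
    cross x-line → (5,3), t=0.5073
    cross y-line → (5,4), t=1.0818
    cross x-line → (4,4), t=1.5426
    cross x-line → (3,4), t=2.5778
    cross x-line → (2,4), t=3.6131
    cross x-line → (1,4), t=4.6484
    cross y-line → (1,5), t=4.9455
    cross x-line → (0,5), t=5.6837 (wall)
  → r_4 = 5.6837

ranges = [1.5633, 1.7436, 1.4780, 5.6837]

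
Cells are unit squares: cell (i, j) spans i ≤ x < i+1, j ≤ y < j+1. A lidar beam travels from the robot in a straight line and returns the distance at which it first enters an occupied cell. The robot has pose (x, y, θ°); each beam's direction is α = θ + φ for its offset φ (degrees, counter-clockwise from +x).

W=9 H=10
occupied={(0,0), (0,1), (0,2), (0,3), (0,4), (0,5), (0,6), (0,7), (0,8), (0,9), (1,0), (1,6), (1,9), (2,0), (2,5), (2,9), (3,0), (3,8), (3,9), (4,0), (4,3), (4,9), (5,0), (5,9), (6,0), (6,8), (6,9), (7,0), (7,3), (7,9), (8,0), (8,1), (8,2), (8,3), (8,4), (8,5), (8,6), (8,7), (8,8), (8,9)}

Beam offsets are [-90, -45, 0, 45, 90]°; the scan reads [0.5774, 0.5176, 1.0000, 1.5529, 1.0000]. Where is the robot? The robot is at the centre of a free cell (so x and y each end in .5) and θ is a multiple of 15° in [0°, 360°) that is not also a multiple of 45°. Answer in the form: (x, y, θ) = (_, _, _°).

The pose lattice has 50·16 = 800 candidates. Test each by forward raycasting.
  (6.5, 3.5, 300°): beam 1 = 5.0000 ≠ 0.5774 ✗
  (2.5, 2.5, 300°): beam 1 = 1.7321 ≠ 0.5774 ✗
  (5.5, 2.5, 240°): beam 1 = 1.0000 ≠ 0.5774 ✗
  (1.5, 8.5, 120°): beam 1 = 1.0000 ≠ 0.5774 ✗
  …
  (7.5, 7.5, 60°): r_1=0.5774, r_2=0.5176, r_3=1.0000, r_4=1.5529, r_5=1.0000 — all match ✓
Only this pose fits every beam.

(x, y, θ) = (7.5, 7.5, 60°)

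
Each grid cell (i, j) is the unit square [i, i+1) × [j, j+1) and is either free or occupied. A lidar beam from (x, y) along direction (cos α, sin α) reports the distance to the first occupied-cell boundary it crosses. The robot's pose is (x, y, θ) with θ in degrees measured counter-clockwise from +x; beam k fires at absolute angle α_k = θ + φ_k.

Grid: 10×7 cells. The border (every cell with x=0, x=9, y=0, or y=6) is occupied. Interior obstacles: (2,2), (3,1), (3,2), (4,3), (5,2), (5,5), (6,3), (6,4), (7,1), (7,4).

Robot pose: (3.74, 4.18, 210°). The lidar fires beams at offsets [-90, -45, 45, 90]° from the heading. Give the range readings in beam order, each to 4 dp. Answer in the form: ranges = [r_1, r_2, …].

beam 1: φ=-90°, α=120°
  dir = (cos 120°, sin 120°) = (-0.5000, 0.8660); from cell (3,4)
  next x-line at t=1.4800, next y-line at t=0.9469; Δt_x=2.0000, Δt_y=1.1547
    y: enter (3,5) at t=0.9469
    x: enter (2,5) at t=1.4800
    y: enter (2,6) at t=2.1016 ← occupied
  → r_1 = 2.1016
beam 2: φ=-45°, α=165°
  dir = (cos 165°, sin 165°) = (-0.9659, 0.2588); from cell (3,4)
  next x-line at t=0.7661, next y-line at t=3.1682; Δt_x=1.0353, Δt_y=3.8637
    x: enter (2,4) at t=0.7661
    x: enter (1,4) at t=1.8014
    x: enter (0,4) at t=2.8367 ← occupied
  → r_2 = 2.8367
beam 3: φ=45°, α=255°
  dir = (cos 255°, sin 255°) = (-0.2588, -0.9659); from cell (3,4)
  next x-line at t=2.8591, next y-line at t=0.1863; Δt_x=3.8637, Δt_y=1.0353
    y: enter (3,3) at t=0.1863
    y: enter (3,2) at t=1.2216 ← occupied
  → r_3 = 1.2216
beam 4: φ=90°, α=300°
  dir = (cos 300°, sin 300°) = (0.5000, -0.8660); from cell (3,4)
  next x-line at t=0.5200, next y-line at t=0.2078; Δt_x=2.0000, Δt_y=1.1547
    y: enter (3,3) at t=0.2078
    x: enter (4,3) at t=0.5200 ← occupied
  → r_4 = 0.5200

ranges = [2.1016, 2.8367, 1.2216, 0.5200]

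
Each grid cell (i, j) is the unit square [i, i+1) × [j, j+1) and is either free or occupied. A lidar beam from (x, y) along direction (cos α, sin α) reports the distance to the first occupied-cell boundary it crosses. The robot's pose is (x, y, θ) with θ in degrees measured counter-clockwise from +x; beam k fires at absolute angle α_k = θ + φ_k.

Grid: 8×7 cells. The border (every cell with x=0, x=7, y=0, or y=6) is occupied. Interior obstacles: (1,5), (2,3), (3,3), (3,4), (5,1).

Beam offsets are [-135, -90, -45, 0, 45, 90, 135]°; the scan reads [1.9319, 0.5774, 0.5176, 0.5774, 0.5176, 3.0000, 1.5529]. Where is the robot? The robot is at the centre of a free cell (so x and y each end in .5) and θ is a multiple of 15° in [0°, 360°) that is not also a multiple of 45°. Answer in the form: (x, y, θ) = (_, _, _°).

Candidates: 25 free-cell centres × 16 headings = 400 poses. Raycast each; keep the one whose scan matches to 4 dp.
  (6.5, 4.5, 345°): beam 1 = 2.8868 ≠ 1.9319 ✗
  (4.5, 1.5, 240°): beam 2 = 4.0415 ≠ 0.5774 ✗
  (1.5, 4.5, 120°): beam 1 = 1.5529 ≠ 1.9319 ✗
  …
  (2.5, 5.5, 150°): r_1=1.9319, r_2=0.5774, r_3=0.5176, r_4=0.5774, r_5=0.5176, r_6=3.0000, r_7=1.5529 — all match ✓
No second candidate reproduces the full scan.

(x, y, θ) = (2.5, 5.5, 150°)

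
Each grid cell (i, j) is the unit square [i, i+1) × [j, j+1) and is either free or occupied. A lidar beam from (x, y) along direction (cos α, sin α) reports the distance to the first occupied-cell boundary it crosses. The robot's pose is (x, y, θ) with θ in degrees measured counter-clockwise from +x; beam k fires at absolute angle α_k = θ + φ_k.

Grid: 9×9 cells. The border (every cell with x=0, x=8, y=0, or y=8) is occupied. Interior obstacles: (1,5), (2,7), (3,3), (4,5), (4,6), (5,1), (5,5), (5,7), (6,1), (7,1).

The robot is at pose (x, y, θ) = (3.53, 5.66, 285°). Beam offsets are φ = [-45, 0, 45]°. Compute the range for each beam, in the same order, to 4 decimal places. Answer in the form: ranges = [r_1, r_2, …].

beam 1: φ=-45°, α=240°
  cosα=-0.5000 sinα=-0.8660 | (3,5) | tMaxX 1.0600 tMaxY 0.7621 | tΔX 2.0000 tΔY 1.1547
    t=0.7621 [y] (3,4)
    t=1.0600 [x] (2,4)
    t=1.9168 [y] (2,3)
    t=3.0600 [x] (1,3)
    t=3.0715 [y] (1,2)
    t=4.2262 [y] (1,1)
    t=5.0600 [x] (0,1) — stop
  → r_1 = 5.0600
beam 2: φ=0°, α=285°
  cosα=0.2588 sinα=-0.9659 | (3,5) | tMaxX 1.8159 tMaxY 0.6833 | tΔX 3.8637 tΔY 1.0353
    t=0.6833 [y] (3,4)
    t=1.7186 [y] (3,3) — stop
  → r_2 = 1.7186
beam 3: φ=45°, α=330°
  cosα=0.8660 sinα=-0.5000 | (3,5) | tMaxX 0.5427 tMaxY 1.3200 | tΔX 1.1547 tΔY 2.0000
    t=0.5427 [x] (4,5) — stop
  → r_3 = 0.5427

ranges = [5.0600, 1.7186, 0.5427]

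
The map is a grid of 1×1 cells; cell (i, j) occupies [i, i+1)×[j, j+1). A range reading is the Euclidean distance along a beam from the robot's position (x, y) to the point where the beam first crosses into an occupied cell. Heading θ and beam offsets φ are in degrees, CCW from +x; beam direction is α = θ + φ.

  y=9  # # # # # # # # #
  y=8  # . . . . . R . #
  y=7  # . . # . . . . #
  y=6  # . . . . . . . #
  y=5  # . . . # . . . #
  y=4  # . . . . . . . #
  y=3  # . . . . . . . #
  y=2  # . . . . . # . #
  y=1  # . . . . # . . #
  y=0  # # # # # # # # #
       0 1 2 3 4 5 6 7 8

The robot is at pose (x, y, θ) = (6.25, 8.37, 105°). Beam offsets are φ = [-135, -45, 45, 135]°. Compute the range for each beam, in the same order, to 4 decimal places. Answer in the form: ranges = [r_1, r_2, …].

beam 1: φ=-135°, α=330°
  dir = (cos 330°, sin 330°) = (0.8660, -0.5000); from cell (6,8)
  next x-line at t=0.8660, next y-line at t=0.7400; Δt_x=1.1547, Δt_y=2.0000
    y: enter (6,7) at t=0.7400
    x: enter (7,7) at t=0.8660
    x: enter (8,7) at t=2.0207 ← occupied
  → r_1 = 2.0207
beam 2: φ=-45°, α=60°
  dir = (cos 60°, sin 60°) = (0.5000, 0.8660); from cell (6,8)
  next x-line at t=1.5000, next y-line at t=0.7275; Δt_x=2.0000, Δt_y=1.1547
    y: enter (6,9) at t=0.7275 ← occupied
  → r_2 = 0.7275
beam 3: φ=45°, α=150°
  dir = (cos 150°, sin 150°) = (-0.8660, 0.5000); from cell (6,8)
  next x-line at t=0.2887, next y-line at t=1.2600; Δt_x=1.1547, Δt_y=2.0000
    x: enter (5,8) at t=0.2887
    y: enter (5,9) at t=1.2600 ← occupied
  → r_3 = 1.2600
beam 4: φ=135°, α=240°
  dir = (cos 240°, sin 240°) = (-0.5000, -0.8660); from cell (6,8)
  next x-line at t=0.5000, next y-line at t=0.4272; Δt_x=2.0000, Δt_y=1.1547
    y: enter (6,7) at t=0.4272
    x: enter (5,7) at t=0.5000
    y: enter (5,6) at t=1.5819
    x: enter (4,6) at t=2.5000
    y: enter (4,5) at t=2.7366 ← occupied
  → r_4 = 2.7366

ranges = [2.0207, 0.7275, 1.2600, 2.7366]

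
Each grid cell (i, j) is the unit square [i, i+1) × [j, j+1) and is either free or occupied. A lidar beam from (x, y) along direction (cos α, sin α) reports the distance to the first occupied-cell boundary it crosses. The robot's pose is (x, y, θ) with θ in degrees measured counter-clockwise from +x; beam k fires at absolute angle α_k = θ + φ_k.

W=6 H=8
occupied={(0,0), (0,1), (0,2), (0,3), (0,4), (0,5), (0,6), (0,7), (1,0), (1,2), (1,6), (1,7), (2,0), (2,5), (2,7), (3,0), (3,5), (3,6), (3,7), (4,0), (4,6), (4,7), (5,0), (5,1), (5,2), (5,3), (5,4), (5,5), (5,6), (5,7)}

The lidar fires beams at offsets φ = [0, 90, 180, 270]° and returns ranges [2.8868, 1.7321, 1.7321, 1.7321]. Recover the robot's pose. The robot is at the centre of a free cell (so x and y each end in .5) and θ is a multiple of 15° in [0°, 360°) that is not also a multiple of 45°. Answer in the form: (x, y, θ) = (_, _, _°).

The pose lattice has 18·16 = 288 candidates. Test each by forward raycasting.
  (1.5, 1.5, 60°): beam 1 = 0.5774 ≠ 2.8868 ✗
  (2.5, 2.5, 285°): beam 1 = 1.5529 ≠ 2.8868 ✗
  (3.5, 3.5, 15°): beam 1 = 1.5529 ≠ 2.8868 ✗
  …
  (3.5, 3.5, 300°): r_1=2.8868, r_2=1.7321, r_3=1.7321, r_4=1.7321 — all match ✓
Only this pose fits every beam.

(x, y, θ) = (3.5, 3.5, 300°)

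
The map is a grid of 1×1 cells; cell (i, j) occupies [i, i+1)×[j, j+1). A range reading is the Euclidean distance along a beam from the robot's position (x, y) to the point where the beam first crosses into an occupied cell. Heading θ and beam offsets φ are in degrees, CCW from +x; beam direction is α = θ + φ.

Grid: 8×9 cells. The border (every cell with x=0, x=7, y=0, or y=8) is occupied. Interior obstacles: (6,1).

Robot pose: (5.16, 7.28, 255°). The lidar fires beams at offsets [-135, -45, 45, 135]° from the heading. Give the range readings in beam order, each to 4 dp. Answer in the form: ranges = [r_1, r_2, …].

beam 1: φ=-135°, α=120°
  dir = (cos 120°, sin 120°) = (-0.5000, 0.8660); from cell (5,7)
  next x-line at t=0.3200, next y-line at t=0.8314; Δt_x=2.0000, Δt_y=1.1547
    x: enter (4,7) at t=0.3200
    y: enter (4,8) at t=0.8314 ← occupied
  → r_1 = 0.8314
beam 2: φ=-45°, α=210°
  dir = (cos 210°, sin 210°) = (-0.8660, -0.5000); from cell (5,7)
  next x-line at t=0.1848, next y-line at t=0.5600; Δt_x=1.1547, Δt_y=2.0000
    x: enter (4,7) at t=0.1848
    y: enter (4,6) at t=0.5600
    x: enter (3,6) at t=1.3395
    x: enter (2,6) at t=2.4942
    y: enter (2,5) at t=2.5600
    x: enter (1,5) at t=3.6489
    y: enter (1,4) at t=4.5600
    x: enter (0,4) at t=4.8036 ← occupied
  → r_2 = 4.8036
beam 3: φ=45°, α=300°
  dir = (cos 300°, sin 300°) = (0.5000, -0.8660); from cell (5,7)
  next x-line at t=1.6800, next y-line at t=0.3233; Δt_x=2.0000, Δt_y=1.1547
    y: enter (5,6) at t=0.3233
    y: enter (5,5) at t=1.4780
    x: enter (6,5) at t=1.6800
    y: enter (6,4) at t=2.6327
    x: enter (7,4) at t=3.6800 ← occupied
  → r_3 = 3.6800
beam 4: φ=135°, α=30°
  dir = (cos 30°, sin 30°) = (0.8660, 0.5000); from cell (5,7)
  next x-line at t=0.9699, next y-line at t=1.4400; Δt_x=1.1547, Δt_y=2.0000
    x: enter (6,7) at t=0.9699
    y: enter (6,8) at t=1.4400 ← occupied
  → r_4 = 1.4400

ranges = [0.8314, 4.8036, 3.6800, 1.4400]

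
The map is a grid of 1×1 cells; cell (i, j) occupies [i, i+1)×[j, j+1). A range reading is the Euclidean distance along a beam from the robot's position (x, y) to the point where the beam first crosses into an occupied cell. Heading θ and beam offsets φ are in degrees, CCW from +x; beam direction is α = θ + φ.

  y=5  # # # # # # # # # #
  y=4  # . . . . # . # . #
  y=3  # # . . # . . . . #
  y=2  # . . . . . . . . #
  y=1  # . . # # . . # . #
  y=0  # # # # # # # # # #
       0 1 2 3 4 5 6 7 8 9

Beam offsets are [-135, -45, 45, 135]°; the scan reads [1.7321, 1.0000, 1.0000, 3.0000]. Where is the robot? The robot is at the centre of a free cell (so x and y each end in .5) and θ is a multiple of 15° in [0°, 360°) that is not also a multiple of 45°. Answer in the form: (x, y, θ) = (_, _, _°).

Enumerate (i+0.5, j+0.5, θ) over the 25 free cells and 16 admissible headings. For each, cast all 4 beams and compare to the given ranges.
  (2.5, 1.5, 210°): beam 1 = 3.6235 ≠ 1.7321 ✗
  (6.5, 2.5, 345°): beam 3 = 2.8868 ≠ 1.0000 ✗
  (2.5, 4.5, 30°): beam 1 = 3.6235 ≠ 1.7321 ✗
  (3.5, 2.5, 210°): beam 1 = 2.5882 ≠ 1.7321 ✗
  (1.5, 1.5, 255°): beam 1 = 1.0000 ≠ 1.7321 ✗
  …
  (6.5, 3.5, 75°): r_1=1.7321, r_2=1.0000, r_3=1.0000, r_4=3.0000 — all match ✓
No second candidate reproduces the full scan.

(x, y, θ) = (6.5, 3.5, 75°)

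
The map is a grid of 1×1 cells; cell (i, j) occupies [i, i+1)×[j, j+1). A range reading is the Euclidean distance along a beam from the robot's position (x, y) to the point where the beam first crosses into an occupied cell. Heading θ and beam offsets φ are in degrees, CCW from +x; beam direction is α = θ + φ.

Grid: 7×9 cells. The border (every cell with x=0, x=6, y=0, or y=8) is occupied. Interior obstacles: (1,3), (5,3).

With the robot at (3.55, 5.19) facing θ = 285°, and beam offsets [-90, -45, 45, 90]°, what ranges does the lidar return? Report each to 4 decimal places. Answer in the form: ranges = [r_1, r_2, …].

ranges = [2.6400, 4.8382, 2.3800, 2.5364]

beam 1: φ=-90°, α=195°
  direction (-0.9659, -0.2588); cell (3,5); t to first gridline: x 0.5694, y 0.7341 (then +1.0353 / +3.8637)
    (2,5) via x @ 0.5694
    (2,4) via y @ 0.7341
    (1,4) via x @ 1.6047
    (0,4) via x @ 2.6400  # hit
  → r_1 = 2.6400
beam 2: φ=-45°, α=240°
  direction (-0.5000, -0.8660); cell (3,5); t to first gridline: x 1.1000, y 0.2194 (then +2.0000 / +1.1547)
    (3,4) via y @ 0.2194
    (2,4) via x @ 1.1000
    (2,3) via y @ 1.3741
    (2,2) via y @ 2.5288
    (1,2) via x @ 3.1000
    (1,1) via y @ 3.6835
    (1,0) via y @ 4.8382  # hit
  → r_2 = 4.8382
beam 3: φ=45°, α=330°
  direction (0.8660, -0.5000); cell (3,5); t to first gridline: x 0.5196, y 0.3800 (then +1.1547 / +2.0000)
    (3,4) via y @ 0.3800
    (4,4) via x @ 0.5196
    (5,4) via x @ 1.6743
    (5,3) via y @ 2.3800  # hit
  → r_3 = 2.3800
beam 4: φ=90°, α=15°
  direction (0.9659, 0.2588); cell (3,5); t to first gridline: x 0.4659, y 3.1296 (then +1.0353 / +3.8637)
    (4,5) via x @ 0.4659
    (5,5) via x @ 1.5012
    (6,5) via x @ 2.5364  # hit
  → r_4 = 2.5364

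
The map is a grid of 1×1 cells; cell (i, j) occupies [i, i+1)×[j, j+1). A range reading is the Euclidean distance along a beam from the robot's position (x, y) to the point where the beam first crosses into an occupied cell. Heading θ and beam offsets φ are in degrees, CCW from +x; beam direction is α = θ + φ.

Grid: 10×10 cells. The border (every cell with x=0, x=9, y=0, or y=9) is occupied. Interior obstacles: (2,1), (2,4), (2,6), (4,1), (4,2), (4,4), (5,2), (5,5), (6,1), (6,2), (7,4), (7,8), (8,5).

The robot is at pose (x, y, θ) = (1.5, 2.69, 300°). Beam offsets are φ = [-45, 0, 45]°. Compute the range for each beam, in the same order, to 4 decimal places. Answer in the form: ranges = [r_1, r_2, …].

ranges = [1.7496, 1.0000, 2.5882]

beam 1: φ=-45°, α=255°
  dir = (cos 255°, sin 255°) = (-0.2588, -0.9659); from cell (1,2)
  next x-line at t=1.9319, next y-line at t=0.7143; Δt_x=3.8637, Δt_y=1.0353
    y: enter (1,1) at t=0.7143
    y: enter (1,0) at t=1.7496 ← occupied
  → r_1 = 1.7496
beam 2: φ=0°, α=300°
  dir = (cos 300°, sin 300°) = (0.5000, -0.8660); from cell (1,2)
  next x-line at t=1.0000, next y-line at t=0.7967; Δt_x=2.0000, Δt_y=1.1547
    y: enter (1,1) at t=0.7967
    x: enter (2,1) at t=1.0000 ← occupied
  → r_2 = 1.0000
beam 3: φ=45°, α=345°
  dir = (cos 345°, sin 345°) = (0.9659, -0.2588); from cell (1,2)
  next x-line at t=0.5176, next y-line at t=2.6660; Δt_x=1.0353, Δt_y=3.8637
    x: enter (2,2) at t=0.5176
    x: enter (3,2) at t=1.5529
    x: enter (4,2) at t=2.5882 ← occupied
  → r_3 = 2.5882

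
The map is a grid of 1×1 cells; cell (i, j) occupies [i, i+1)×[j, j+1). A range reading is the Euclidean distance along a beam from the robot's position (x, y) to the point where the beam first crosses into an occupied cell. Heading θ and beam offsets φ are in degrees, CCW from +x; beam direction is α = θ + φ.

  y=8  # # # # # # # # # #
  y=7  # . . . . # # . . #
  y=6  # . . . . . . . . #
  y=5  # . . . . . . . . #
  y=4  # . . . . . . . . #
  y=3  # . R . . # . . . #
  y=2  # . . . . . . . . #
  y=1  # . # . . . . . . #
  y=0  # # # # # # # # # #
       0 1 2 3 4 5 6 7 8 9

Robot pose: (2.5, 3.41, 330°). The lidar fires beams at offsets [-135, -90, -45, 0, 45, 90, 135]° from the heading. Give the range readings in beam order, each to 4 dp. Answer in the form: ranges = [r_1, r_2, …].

ranges = [1.5529, 2.7828, 1.4597, 4.8200, 6.7293, 5.0000, 4.7519]

beam 1: φ=-135°, α=195°
  d=(-0.9659,-0.2588)  start (2,3)  tX=0.5176 tY=1.5841  stride 1/|dx|=1.0353 1/|dy|=3.8637
    cross x-line → (1,3), t=0.5176
    cross x-line → (0,3), t=1.5529 (wall)
  → r_1 = 1.5529
beam 2: φ=-90°, α=240°
  d=(-0.5000,-0.8660)  start (2,3)  tX=1.0000 tY=0.4734  stride 1/|dx|=2.0000 1/|dy|=1.1547
    cross y-line → (2,2), t=0.4734
    cross x-line → (1,2), t=1.0000
    cross y-line → (1,1), t=1.6281
    cross y-line → (1,0), t=2.7828 (wall)
  → r_2 = 2.7828
beam 3: φ=-45°, α=285°
  d=(0.2588,-0.9659)  start (2,3)  tX=1.9319 tY=0.4245  stride 1/|dx|=3.8637 1/|dy|=1.0353
    cross y-line → (2,2), t=0.4245
    cross y-line → (2,1), t=1.4597 (wall)
  → r_3 = 1.4597
beam 4: φ=0°, α=330°
  d=(0.8660,-0.5000)  start (2,3)  tX=0.5774 tY=0.8200  stride 1/|dx|=1.1547 1/|dy|=2.0000
    cross x-line → (3,3), t=0.5774
    cross y-line → (3,2), t=0.8200
    cross x-line → (4,2), t=1.7321
    cross y-line → (4,1), t=2.8200
    cross x-line → (5,1), t=2.8868
    cross x-line → (6,1), t=4.0415
    cross y-line → (6,0), t=4.8200 (wall)
  → r_4 = 4.8200
beam 5: φ=45°, α=15°
  d=(0.9659,0.2588)  start (2,3)  tX=0.5176 tY=2.2796  stride 1/|dx|=1.0353 1/|dy|=3.8637
    cross x-line → (3,3), t=0.5176
    cross x-line → (4,3), t=1.5529
    cross y-line → (4,4), t=2.2796
    cross x-line → (5,4), t=2.5882
    cross x-line → (6,4), t=3.6235
    cross x-line → (7,4), t=4.6587
    cross x-line → (8,4), t=5.6940
    cross y-line → (8,5), t=6.1433
    cross x-line → (9,5), t=6.7293 (wall)
  → r_5 = 6.7293
beam 6: φ=90°, α=60°
  d=(0.5000,0.8660)  start (2,3)  tX=1.0000 tY=0.6813  stride 1/|dx|=2.0000 1/|dy|=1.1547
    cross y-line → (2,4), t=0.6813
    cross x-line → (3,4), t=1.0000
    cross y-line → (3,5), t=1.8360
    cross y-line → (3,6), t=2.9907
    cross x-line → (4,6), t=3.0000
    cross y-line → (4,7), t=4.1454
    cross x-line → (5,7), t=5.0000 (wall)
  → r_6 = 5.0000
beam 7: φ=135°, α=105°
  d=(-0.2588,0.9659)  start (2,3)  tX=1.9319 tY=0.6108  stride 1/|dx|=3.8637 1/|dy|=1.0353
    cross y-line → (2,4), t=0.6108
    cross y-line → (2,5), t=1.6461
    cross x-line → (1,5), t=1.9319
    cross y-line → (1,6), t=2.6814
    cross y-line → (1,7), t=3.7166
    cross y-line → (1,8), t=4.7519 (wall)
  → r_7 = 4.7519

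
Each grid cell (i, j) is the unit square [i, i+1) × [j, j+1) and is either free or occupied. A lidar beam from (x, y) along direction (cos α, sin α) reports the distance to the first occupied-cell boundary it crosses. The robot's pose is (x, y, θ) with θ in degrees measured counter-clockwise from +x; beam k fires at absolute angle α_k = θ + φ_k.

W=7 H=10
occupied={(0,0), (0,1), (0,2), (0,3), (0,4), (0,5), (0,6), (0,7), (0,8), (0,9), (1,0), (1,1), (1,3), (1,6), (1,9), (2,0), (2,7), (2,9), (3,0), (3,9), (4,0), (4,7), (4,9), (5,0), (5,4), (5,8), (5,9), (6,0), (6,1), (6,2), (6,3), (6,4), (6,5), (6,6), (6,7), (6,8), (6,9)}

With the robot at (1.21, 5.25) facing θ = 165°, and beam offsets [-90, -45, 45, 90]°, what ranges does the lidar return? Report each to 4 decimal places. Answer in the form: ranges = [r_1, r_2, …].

beam 1: φ=-90°, α=75°
  d=(0.2588,0.9659)  start (1,5)  tX=3.0523 tY=0.7765  stride 1/|dx|=3.8637 1/|dy|=1.0353
    cross y-line → (1,6), t=0.7765 (wall)
  → r_1 = 0.7765
beam 2: φ=-45°, α=120°
  d=(-0.5000,0.8660)  start (1,5)  tX=0.4200 tY=0.8660  stride 1/|dx|=2.0000 1/|dy|=1.1547
    cross x-line → (0,5), t=0.4200 (wall)
  → r_2 = 0.4200
beam 3: φ=45°, α=210°
  d=(-0.8660,-0.5000)  start (1,5)  tX=0.2425 tY=0.5000  stride 1/|dx|=1.1547 1/|dy|=2.0000
    cross x-line → (0,5), t=0.2425 (wall)
  → r_3 = 0.2425
beam 4: φ=90°, α=255°
  d=(-0.2588,-0.9659)  start (1,5)  tX=0.8114 tY=0.2588  stride 1/|dx|=3.8637 1/|dy|=1.0353
    cross y-line → (1,4), t=0.2588
    cross x-line → (0,4), t=0.8114 (wall)
  → r_4 = 0.8114

ranges = [0.7765, 0.4200, 0.2425, 0.8114]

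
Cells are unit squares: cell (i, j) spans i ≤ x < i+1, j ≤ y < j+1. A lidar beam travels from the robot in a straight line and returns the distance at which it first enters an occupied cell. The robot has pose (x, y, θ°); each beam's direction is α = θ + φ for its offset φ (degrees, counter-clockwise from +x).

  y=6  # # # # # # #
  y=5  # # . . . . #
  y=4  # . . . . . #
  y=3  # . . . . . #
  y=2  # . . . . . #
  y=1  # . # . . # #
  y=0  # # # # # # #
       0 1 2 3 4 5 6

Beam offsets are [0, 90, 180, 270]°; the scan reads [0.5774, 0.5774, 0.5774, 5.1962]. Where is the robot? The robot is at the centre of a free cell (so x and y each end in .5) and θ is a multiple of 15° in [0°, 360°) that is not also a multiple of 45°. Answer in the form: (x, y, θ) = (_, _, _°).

(x, y, θ) = (1.5, 1.5, 150°)

The pose lattice has 22·16 = 352 candidates. Test each by forward raycasting.
  (1.5, 2.5, 300°): beam 1 = 1.0000 ≠ 0.5774 ✗
  (4.5, 3.5, 345°): beam 1 = 1.5529 ≠ 0.5774 ✗
  (5.5, 2.5, 255°): beam 1 = 0.5176 ≠ 0.5774 ✗
  (4.5, 3.5, 195°): beam 1 = 3.6235 ≠ 0.5774 ✗
  …
  (1.5, 1.5, 150°): r_1=0.5774, r_2=0.5774, r_3=0.5774, r_4=5.1962 — all match ✓
No second candidate reproduces the full scan.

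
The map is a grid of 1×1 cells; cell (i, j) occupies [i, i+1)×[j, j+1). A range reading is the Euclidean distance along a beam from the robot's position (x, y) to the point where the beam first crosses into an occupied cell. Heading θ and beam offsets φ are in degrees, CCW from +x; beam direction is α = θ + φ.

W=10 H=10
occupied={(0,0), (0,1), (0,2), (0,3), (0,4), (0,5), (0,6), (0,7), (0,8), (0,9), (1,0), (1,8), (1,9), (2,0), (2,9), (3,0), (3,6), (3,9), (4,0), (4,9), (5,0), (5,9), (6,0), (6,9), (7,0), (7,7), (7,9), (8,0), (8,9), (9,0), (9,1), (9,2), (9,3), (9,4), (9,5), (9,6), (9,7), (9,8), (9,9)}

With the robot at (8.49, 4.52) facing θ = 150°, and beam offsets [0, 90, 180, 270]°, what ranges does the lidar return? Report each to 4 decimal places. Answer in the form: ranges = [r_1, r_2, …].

ranges = [7.4940, 4.0645, 0.5889, 1.0200]

beam 1: φ=0°, α=150°
  direction (-0.8660, 0.5000); cell (8,4); t to first gridline: x 0.5658, y 0.9600 (then +1.1547 / +2.0000)
    (7,4) via x @ 0.5658
    (7,5) via y @ 0.9600
    (6,5) via x @ 1.7205
    (5,5) via x @ 2.8752
    (5,6) via y @ 2.9600
    (4,6) via x @ 4.0299
    (4,7) via y @ 4.9600
    (3,7) via x @ 5.1846
    (2,7) via x @ 6.3393
    (2,8) via y @ 6.9600
    (1,8) via x @ 7.4940  # hit
  → r_1 = 7.4940
beam 2: φ=90°, α=240°
  direction (-0.5000, -0.8660); cell (8,4); t to first gridline: x 0.9800, y 0.6004 (then +2.0000 / +1.1547)
    (8,3) via y @ 0.6004
    (7,3) via x @ 0.9800
    (7,2) via y @ 1.7551
    (7,1) via y @ 2.9098
    (6,1) via x @ 2.9800
    (6,0) via y @ 4.0645  # hit
  → r_2 = 4.0645
beam 3: φ=180°, α=330°
  direction (0.8660, -0.5000); cell (8,4); t to first gridline: x 0.5889, y 1.0400 (then +1.1547 / +2.0000)
    (9,4) via x @ 0.5889  # hit
  → r_3 = 0.5889
beam 4: φ=270°, α=60°
  direction (0.5000, 0.8660); cell (8,4); t to first gridline: x 1.0200, y 0.5543 (then +2.0000 / +1.1547)
    (8,5) via y @ 0.5543
    (9,5) via x @ 1.0200  # hit
  → r_4 = 1.0200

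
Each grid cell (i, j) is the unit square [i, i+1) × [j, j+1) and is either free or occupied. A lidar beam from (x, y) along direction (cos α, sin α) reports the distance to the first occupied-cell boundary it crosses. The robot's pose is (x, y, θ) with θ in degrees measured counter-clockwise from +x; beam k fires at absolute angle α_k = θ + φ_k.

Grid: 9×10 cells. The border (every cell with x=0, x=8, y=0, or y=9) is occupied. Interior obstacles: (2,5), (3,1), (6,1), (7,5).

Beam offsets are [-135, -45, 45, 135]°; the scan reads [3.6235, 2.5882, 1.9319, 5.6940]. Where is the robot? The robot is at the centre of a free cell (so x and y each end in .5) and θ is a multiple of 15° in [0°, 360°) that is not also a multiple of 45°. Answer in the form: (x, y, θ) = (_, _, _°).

(x, y, θ) = (4.5, 6.5, 150°)

Candidates: 52 free-cell centres × 16 headings = 832 poses. Raycast each; keep the one whose scan matches to 4 dp.
  (1.5, 1.5, 285°): beam 1 = 0.5774 ≠ 3.6235 ✗
  (7.5, 4.5, 330°): beam 1 = 6.7293 ≠ 3.6235 ✗
  (1.5, 6.5, 345°): beam 1 = 0.5774 ≠ 3.6235 ✗
  (1.5, 3.5, 285°): beam 1 = 0.5774 ≠ 3.6235 ✗
  …
  (4.5, 6.5, 150°): r_1=3.6235, r_2=2.5882, r_3=1.9319, r_4=5.6940 — all match ✓
Only this pose fits every beam.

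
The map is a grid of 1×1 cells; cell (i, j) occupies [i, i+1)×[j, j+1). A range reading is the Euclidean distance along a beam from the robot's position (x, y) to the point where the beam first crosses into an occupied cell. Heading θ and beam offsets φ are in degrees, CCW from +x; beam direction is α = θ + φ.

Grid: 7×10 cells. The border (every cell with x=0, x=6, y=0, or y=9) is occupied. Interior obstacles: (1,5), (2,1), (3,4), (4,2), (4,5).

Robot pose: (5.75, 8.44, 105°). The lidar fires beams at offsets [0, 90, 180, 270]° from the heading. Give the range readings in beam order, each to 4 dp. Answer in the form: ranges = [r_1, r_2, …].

beam 1: φ=0°, α=105°
  dir = (cos 105°, sin 105°) = (-0.2588, 0.9659); from cell (5,8)
  next x-line at t=2.8978, next y-line at t=0.5798; Δt_x=3.8637, Δt_y=1.0353
    y: enter (5,9) at t=0.5798 ← occupied
  → r_1 = 0.5798
beam 2: φ=90°, α=195°
  dir = (cos 195°, sin 195°) = (-0.9659, -0.2588); from cell (5,8)
  next x-line at t=0.7765, next y-line at t=1.7000; Δt_x=1.0353, Δt_y=3.8637
    x: enter (4,8) at t=0.7765
    y: enter (4,7) at t=1.7000
    x: enter (3,7) at t=1.8117
    x: enter (2,7) at t=2.8470
    x: enter (1,7) at t=3.8823
    x: enter (0,7) at t=4.9176 ← occupied
  → r_2 = 4.9176
beam 3: φ=180°, α=285°
  dir = (cos 285°, sin 285°) = (0.2588, -0.9659); from cell (5,8)
  next x-line at t=0.9659, next y-line at t=0.4555; Δt_x=3.8637, Δt_y=1.0353
    y: enter (5,7) at t=0.4555
    x: enter (6,7) at t=0.9659 ← occupied
  → r_3 = 0.9659
beam 4: φ=270°, α=15°
  dir = (cos 15°, sin 15°) = (0.9659, 0.2588); from cell (5,8)
  next x-line at t=0.2588, next y-line at t=2.1637; Δt_x=1.0353, Δt_y=3.8637
    x: enter (6,8) at t=0.2588 ← occupied
  → r_4 = 0.2588

ranges = [0.5798, 4.9176, 0.9659, 0.2588]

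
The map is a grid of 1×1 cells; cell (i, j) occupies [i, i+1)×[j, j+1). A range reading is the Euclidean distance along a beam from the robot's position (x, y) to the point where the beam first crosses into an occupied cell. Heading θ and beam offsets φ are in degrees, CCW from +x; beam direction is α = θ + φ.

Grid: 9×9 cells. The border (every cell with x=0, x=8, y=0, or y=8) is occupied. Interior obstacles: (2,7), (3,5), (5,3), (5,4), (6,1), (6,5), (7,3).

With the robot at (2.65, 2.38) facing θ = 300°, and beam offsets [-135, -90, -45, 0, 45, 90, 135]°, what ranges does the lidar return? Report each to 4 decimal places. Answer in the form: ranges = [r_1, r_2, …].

ranges = [1.7082, 1.9053, 1.4287, 1.5935, 3.4682, 2.7135, 2.7124]

beam 1: φ=-135°, α=165°
  direction (-0.9659, 0.2588); cell (2,2); t to first gridline: x 0.6729, y 2.3955 (then +1.0353 / +3.8637)
    (1,2) via x @ 0.6729
    (0,2) via x @ 1.7082  # hit
  → r_1 = 1.7082
beam 2: φ=-90°, α=210°
  direction (-0.8660, -0.5000); cell (2,2); t to first gridline: x 0.7506, y 0.7600 (then +1.1547 / +2.0000)
    (1,2) via x @ 0.7506
    (1,1) via y @ 0.7600
    (0,1) via x @ 1.9053  # hit
  → r_2 = 1.9053
beam 3: φ=-45°, α=255°
  direction (-0.2588, -0.9659); cell (2,2); t to first gridline: x 2.5114, y 0.3934 (then +3.8637 / +1.0353)
    (2,1) via y @ 0.3934
    (2,0) via y @ 1.4287  # hit
  → r_3 = 1.4287
beam 4: φ=0°, α=300°
  direction (0.5000, -0.8660); cell (2,2); t to first gridline: x 0.7000, y 0.4388 (then +2.0000 / +1.1547)
    (2,1) via y @ 0.4388
    (3,1) via x @ 0.7000
    (3,0) via y @ 1.5935  # hit
  → r_4 = 1.5935
beam 5: φ=45°, α=345°
  direction (0.9659, -0.2588); cell (2,2); t to first gridline: x 0.3623, y 1.4682 (then +1.0353 / +3.8637)
    (3,2) via x @ 0.3623
    (4,2) via x @ 1.3976
    (4,1) via y @ 1.4682
    (5,1) via x @ 2.4329
    (6,1) via x @ 3.4682  # hit
  → r_5 = 3.4682
beam 6: φ=90°, α=30°
  direction (0.8660, 0.5000); cell (2,2); t to first gridline: x 0.4041, y 1.2400 (then +1.1547 / +2.0000)
    (3,2) via x @ 0.4041
    (3,3) via y @ 1.2400
    (4,3) via x @ 1.5588
    (5,3) via x @ 2.7135  # hit
  → r_6 = 2.7135
beam 7: φ=135°, α=75°
  direction (0.2588, 0.9659); cell (2,2); t to first gridline: x 1.3523, y 0.6419 (then +3.8637 / +1.0353)
    (2,3) via y @ 0.6419
    (3,3) via x @ 1.3523
    (3,4) via y @ 1.6771
    (3,5) via y @ 2.7124  # hit
  → r_7 = 2.7124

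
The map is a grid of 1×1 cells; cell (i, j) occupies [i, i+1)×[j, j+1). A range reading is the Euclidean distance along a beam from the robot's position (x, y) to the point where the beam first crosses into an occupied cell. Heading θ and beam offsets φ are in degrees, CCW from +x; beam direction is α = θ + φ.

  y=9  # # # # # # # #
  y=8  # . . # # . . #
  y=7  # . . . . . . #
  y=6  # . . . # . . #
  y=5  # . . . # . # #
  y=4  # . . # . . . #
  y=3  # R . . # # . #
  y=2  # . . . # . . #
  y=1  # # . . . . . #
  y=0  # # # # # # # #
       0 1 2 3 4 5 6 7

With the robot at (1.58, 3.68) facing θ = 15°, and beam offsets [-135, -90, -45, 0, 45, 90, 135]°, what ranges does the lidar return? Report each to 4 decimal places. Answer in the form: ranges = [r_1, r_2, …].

beam 1: φ=-135°, α=240°
  dir = (cos 240°, sin 240°) = (-0.5000, -0.8660); from cell (1,3)
  next x-line at t=1.1600, next y-line at t=0.7852; Δt_x=2.0000, Δt_y=1.1547
    y: enter (1,2) at t=0.7852
    x: enter (0,2) at t=1.1600 ← occupied
  → r_1 = 1.1600
beam 2: φ=-90°, α=285°
  dir = (cos 285°, sin 285°) = (0.2588, -0.9659); from cell (1,3)
  next x-line at t=1.6228, next y-line at t=0.7040; Δt_x=3.8637, Δt_y=1.0353
    y: enter (1,2) at t=0.7040
    x: enter (2,2) at t=1.6228
    y: enter (2,1) at t=1.7393
    y: enter (2,0) at t=2.7745 ← occupied
  → r_2 = 2.7745
beam 3: φ=-45°, α=330°
  dir = (cos 330°, sin 330°) = (0.8660, -0.5000); from cell (1,3)
  next x-line at t=0.4850, next y-line at t=1.3600; Δt_x=1.1547, Δt_y=2.0000
    x: enter (2,3) at t=0.4850
    y: enter (2,2) at t=1.3600
    x: enter (3,2) at t=1.6397
    x: enter (4,2) at t=2.7944 ← occupied
  → r_3 = 2.7944
beam 4: φ=0°, α=15°
  dir = (cos 15°, sin 15°) = (0.9659, 0.2588); from cell (1,3)
  next x-line at t=0.4348, next y-line at t=1.2364; Δt_x=1.0353, Δt_y=3.8637
    x: enter (2,3) at t=0.4348
    y: enter (2,4) at t=1.2364
    x: enter (3,4) at t=1.4701 ← occupied
  → r_4 = 1.4701
beam 5: φ=45°, α=60°
  dir = (cos 60°, sin 60°) = (0.5000, 0.8660); from cell (1,3)
  next x-line at t=0.8400, next y-line at t=0.3695; Δt_x=2.0000, Δt_y=1.1547
    y: enter (1,4) at t=0.3695
    x: enter (2,4) at t=0.8400
    y: enter (2,5) at t=1.5242
    y: enter (2,6) at t=2.6789
    x: enter (3,6) at t=2.8400
    y: enter (3,7) at t=3.8336
    x: enter (4,7) at t=4.8400
    y: enter (4,8) at t=4.9883 ← occupied
  → r_5 = 4.9883
beam 6: φ=90°, α=105°
  dir = (cos 105°, sin 105°) = (-0.2588, 0.9659); from cell (1,3)
  next x-line at t=2.2409, next y-line at t=0.3313; Δt_x=3.8637, Δt_y=1.0353
    y: enter (1,4) at t=0.3313
    y: enter (1,5) at t=1.3666
    x: enter (0,5) at t=2.2409 ← occupied
  → r_6 = 2.2409
beam 7: φ=135°, α=150°
  dir = (cos 150°, sin 150°) = (-0.8660, 0.5000); from cell (1,3)
  next x-line at t=0.6697, next y-line at t=0.6400; Δt_x=1.1547, Δt_y=2.0000
    y: enter (1,4) at t=0.6400
    x: enter (0,4) at t=0.6697 ← occupied
  → r_7 = 0.6697

ranges = [1.1600, 2.7745, 2.7944, 1.4701, 4.9883, 2.2409, 0.6697]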